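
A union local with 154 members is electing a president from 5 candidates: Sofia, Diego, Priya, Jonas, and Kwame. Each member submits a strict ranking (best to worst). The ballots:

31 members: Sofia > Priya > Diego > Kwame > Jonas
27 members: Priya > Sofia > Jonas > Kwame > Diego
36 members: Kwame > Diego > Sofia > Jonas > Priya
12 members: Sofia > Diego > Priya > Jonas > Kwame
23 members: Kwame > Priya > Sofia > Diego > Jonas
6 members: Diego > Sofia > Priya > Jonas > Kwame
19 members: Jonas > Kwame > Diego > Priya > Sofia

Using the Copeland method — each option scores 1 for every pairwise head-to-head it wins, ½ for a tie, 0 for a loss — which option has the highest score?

Kwame

Sofia: beats Diego, Priya, and Jonas; loses to Kwame → score 3.
Diego: beats Jonas; loses to Sofia, Priya, and Kwame → score 1.
Priya: beats Diego and Jonas; loses to Sofia and Kwame → score 2.
Jonas: loses to Sofia, Diego, Priya, and Kwame → score 0.
Kwame: beats Sofia, Diego, Priya, and Jonas → score 4.
Kwame has the best pairwise record.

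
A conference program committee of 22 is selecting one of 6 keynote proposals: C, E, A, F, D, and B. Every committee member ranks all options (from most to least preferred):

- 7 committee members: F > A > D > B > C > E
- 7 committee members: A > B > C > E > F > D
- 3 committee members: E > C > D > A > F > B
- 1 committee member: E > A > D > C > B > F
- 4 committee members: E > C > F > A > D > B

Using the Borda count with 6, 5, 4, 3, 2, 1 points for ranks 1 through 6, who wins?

C: 7·2 + 7·4 + 3·5 + 1·3 + 4·5 = 80
E: 7·1 + 7·3 + 3·6 + 1·6 + 4·6 = 76
A: 7·5 + 7·6 + 3·3 + 1·5 + 4·3 = 103
F: 7·6 + 7·2 + 3·2 + 1·1 + 4·4 = 79
D: 7·4 + 7·1 + 3·4 + 1·4 + 4·2 = 59
B: 7·3 + 7·5 + 3·1 + 1·2 + 4·1 = 65
A has the highest Borda score (103).

A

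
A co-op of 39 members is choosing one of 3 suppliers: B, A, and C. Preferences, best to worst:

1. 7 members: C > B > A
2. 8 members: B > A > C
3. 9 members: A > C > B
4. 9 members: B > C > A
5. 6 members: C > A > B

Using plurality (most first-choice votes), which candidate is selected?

B

First-place votes: B 17, A 9, C 13.
B has the most first-place votes.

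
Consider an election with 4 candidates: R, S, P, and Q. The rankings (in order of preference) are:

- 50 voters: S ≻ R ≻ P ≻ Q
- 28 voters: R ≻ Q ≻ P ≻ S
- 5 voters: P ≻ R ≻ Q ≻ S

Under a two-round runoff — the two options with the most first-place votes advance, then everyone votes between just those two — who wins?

S

Round 1 first-place votes: R 28, S 50, P 5, Q 0.
S and R advance.
Runoff: S is preferred to R by 50 voters; R by 33.
S wins the runoff.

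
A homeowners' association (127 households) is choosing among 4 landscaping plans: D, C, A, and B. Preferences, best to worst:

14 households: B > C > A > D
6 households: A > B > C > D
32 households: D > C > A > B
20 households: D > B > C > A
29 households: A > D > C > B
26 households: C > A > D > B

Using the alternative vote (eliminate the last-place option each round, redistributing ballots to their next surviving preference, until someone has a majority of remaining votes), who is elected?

D

Round 1: D 52, C 26, A 35, B 14. Eliminate B.
Round 2: D 52, C 40, A 35. Eliminate A.
Round 3: D 81, C 46. D has a majority.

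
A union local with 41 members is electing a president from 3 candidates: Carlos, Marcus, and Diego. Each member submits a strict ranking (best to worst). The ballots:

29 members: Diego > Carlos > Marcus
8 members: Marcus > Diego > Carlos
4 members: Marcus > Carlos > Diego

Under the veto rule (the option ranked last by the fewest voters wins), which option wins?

Diego

Last-place votes: Carlos 8, Marcus 29, Diego 4.
Diego is ranked last by the fewest voters, so Diego wins.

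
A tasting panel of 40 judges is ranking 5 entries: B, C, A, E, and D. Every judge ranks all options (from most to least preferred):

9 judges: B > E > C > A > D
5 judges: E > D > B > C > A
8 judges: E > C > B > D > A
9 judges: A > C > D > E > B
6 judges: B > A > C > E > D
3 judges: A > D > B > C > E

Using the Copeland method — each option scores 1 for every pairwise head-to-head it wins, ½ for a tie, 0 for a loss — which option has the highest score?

B: beats C, A, and D; loses to E → score 3.
C: beats A and D; loses to B and E → score 2.
A: beats D; loses to B, C, and E → score 1.
E: beats B, C, A, and D → score 4.
D: loses to B, C, A, and E → score 0.
E has the best pairwise record.

E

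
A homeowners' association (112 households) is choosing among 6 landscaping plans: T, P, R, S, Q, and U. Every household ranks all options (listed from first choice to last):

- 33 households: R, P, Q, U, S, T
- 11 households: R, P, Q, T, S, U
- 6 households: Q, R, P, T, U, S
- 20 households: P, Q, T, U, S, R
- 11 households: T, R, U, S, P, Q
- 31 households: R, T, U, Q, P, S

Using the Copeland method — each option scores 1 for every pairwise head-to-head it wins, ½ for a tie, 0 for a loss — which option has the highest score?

T: beats S and U; loses to P, R, and Q → score 2.
P: beats T, S, Q, and U; loses to R → score 4.
R: beats T, P, S, Q, and U → score 5.
S: loses to T, P, R, Q, and U → score 0.
Q: beats T, S, and U; loses to P and R → score 3.
U: beats S; loses to T, P, R, and Q → score 1.
R has the best pairwise record.

R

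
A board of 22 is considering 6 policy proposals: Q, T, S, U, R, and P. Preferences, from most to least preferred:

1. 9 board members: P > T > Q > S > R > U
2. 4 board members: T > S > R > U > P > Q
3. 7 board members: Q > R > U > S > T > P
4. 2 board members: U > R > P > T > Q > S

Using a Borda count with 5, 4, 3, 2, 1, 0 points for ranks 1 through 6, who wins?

T

Q: 9·3 + 4·0 + 7·5 + 2·1 = 64
T: 9·4 + 4·5 + 7·1 + 2·2 = 67
S: 9·2 + 4·4 + 7·2 + 2·0 = 48
U: 9·0 + 4·2 + 7·3 + 2·5 = 39
R: 9·1 + 4·3 + 7·4 + 2·4 = 57
P: 9·5 + 4·1 + 7·0 + 2·3 = 55
T has the highest Borda score (67).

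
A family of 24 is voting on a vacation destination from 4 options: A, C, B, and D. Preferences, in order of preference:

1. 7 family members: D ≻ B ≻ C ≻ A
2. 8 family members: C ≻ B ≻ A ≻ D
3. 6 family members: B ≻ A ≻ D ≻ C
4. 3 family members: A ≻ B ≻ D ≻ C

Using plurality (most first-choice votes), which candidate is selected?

C

First-place votes: A 3, C 8, B 6, D 7.
C has the most first-place votes.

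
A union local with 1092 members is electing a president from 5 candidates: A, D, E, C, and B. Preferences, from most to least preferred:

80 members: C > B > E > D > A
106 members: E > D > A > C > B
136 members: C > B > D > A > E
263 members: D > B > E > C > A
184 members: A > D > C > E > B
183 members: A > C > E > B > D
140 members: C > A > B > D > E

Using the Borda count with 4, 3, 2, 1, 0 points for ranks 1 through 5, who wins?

C

A: 80·0 + 106·2 + 136·1 + 263·0 + 184·4 + 183·4 + 140·3 = 2236
D: 80·1 + 106·3 + 136·2 + 263·4 + 184·3 + 183·0 + 140·1 = 2414
E: 80·2 + 106·4 + 136·0 + 263·2 + 184·1 + 183·2 + 140·0 = 1660
C: 80·4 + 106·1 + 136·4 + 263·1 + 184·2 + 183·3 + 140·4 = 2710
B: 80·3 + 106·0 + 136·3 + 263·3 + 184·0 + 183·1 + 140·2 = 1900
C has the highest Borda score (2710).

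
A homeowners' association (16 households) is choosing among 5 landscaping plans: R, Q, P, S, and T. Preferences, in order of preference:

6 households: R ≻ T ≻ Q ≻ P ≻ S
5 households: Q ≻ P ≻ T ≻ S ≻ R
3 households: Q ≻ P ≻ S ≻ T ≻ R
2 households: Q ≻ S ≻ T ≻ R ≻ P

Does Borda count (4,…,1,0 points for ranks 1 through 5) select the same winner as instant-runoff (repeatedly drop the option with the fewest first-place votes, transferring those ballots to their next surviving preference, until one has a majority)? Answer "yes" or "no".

Borda — scores: R 26, Q 52, P 30, S 17, T 35. Winner: Q.
Instant-runoff — R1 R 6, Q 10, P 0, S 0, T 0 (Q winner). Winner: Q.
The two methods agree.

yes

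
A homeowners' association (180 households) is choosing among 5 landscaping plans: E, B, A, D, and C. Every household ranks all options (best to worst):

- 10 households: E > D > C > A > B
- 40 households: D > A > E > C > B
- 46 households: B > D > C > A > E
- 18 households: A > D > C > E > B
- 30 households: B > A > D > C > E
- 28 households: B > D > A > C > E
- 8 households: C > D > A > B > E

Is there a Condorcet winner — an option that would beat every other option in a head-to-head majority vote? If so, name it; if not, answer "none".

B

B vs E: 112–68 for B.
B vs A: 104–76 for B.
B vs D: 104–76 for B.
B vs C: 104–76 for B.
B beats every other option head-to-head.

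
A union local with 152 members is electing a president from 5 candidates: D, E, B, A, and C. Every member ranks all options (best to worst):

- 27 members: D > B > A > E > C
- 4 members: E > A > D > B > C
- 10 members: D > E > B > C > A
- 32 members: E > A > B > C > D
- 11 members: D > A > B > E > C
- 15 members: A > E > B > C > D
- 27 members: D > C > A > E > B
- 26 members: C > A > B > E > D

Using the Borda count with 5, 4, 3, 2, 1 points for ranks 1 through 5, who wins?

A

D: 27·5 + 4·3 + 10·5 + 32·1 + 11·5 + 15·1 + 27·5 + 26·1 = 460
E: 27·2 + 4·5 + 10·4 + 32·5 + 11·2 + 15·4 + 27·2 + 26·2 = 462
B: 27·4 + 4·2 + 10·3 + 32·3 + 11·3 + 15·3 + 27·1 + 26·3 = 425
A: 27·3 + 4·4 + 10·1 + 32·4 + 11·4 + 15·5 + 27·3 + 26·4 = 539
C: 27·1 + 4·1 + 10·2 + 32·2 + 11·1 + 15·2 + 27·4 + 26·5 = 394
A has the highest Borda score (539).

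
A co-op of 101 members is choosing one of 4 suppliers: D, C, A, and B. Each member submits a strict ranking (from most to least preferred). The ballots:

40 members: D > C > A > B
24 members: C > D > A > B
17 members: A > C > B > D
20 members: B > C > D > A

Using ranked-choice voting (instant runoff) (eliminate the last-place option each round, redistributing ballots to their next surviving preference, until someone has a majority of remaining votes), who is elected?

C

Round 1: D 40, C 24, A 17, B 20. Eliminate A.
Round 2: D 40, C 41, B 20. Eliminate B.
Round 3: D 40, C 61. C has a majority.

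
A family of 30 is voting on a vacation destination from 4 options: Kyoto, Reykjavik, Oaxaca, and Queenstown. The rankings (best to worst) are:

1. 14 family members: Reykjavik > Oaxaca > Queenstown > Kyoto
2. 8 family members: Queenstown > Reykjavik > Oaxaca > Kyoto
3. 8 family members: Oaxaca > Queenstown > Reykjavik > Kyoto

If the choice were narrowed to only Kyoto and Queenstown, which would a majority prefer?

Queenstown

Voters preferring Kyoto to Queenstown: 0; preferring Queenstown to Kyoto: 30.
Queenstown wins the head-to-head.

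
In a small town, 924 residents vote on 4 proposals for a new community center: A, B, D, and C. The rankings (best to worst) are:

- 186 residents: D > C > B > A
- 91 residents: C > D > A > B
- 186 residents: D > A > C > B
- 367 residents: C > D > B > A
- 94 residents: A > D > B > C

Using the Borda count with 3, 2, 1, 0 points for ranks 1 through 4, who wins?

D

A: 186·0 + 91·1 + 186·2 + 367·0 + 94·3 = 745
B: 186·1 + 91·0 + 186·0 + 367·1 + 94·1 = 647
D: 186·3 + 91·2 + 186·3 + 367·2 + 94·2 = 2220
C: 186·2 + 91·3 + 186·1 + 367·3 + 94·0 = 1932
D has the highest Borda score (2220).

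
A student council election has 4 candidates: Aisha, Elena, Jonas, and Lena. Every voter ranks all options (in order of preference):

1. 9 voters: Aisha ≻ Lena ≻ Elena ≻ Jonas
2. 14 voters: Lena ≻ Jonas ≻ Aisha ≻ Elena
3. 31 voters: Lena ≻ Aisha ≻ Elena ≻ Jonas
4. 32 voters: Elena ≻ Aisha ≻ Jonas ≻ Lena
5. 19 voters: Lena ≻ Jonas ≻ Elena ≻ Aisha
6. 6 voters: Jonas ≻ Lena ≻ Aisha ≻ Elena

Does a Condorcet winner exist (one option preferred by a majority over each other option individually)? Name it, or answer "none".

Lena vs Aisha: 70–41 for Lena.
Lena vs Elena: 79–32 for Lena.
Lena vs Jonas: 73–38 for Lena.
Lena beats every other option head-to-head.

Lena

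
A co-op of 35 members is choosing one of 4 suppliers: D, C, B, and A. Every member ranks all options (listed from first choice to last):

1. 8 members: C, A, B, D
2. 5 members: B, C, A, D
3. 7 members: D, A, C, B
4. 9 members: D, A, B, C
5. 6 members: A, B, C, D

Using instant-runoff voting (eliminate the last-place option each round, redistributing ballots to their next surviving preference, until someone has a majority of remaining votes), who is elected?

Round 1: D 16, C 8, B 5, A 6. Eliminate B.
Round 2: D 16, C 13, A 6. Eliminate A.
Round 3: D 16, C 19. C has a majority.

C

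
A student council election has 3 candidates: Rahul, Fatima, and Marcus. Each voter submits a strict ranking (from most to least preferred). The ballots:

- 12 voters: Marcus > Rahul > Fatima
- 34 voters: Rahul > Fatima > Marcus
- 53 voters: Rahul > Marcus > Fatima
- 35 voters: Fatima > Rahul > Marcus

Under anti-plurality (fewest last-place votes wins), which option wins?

Rahul

Last-place votes: Rahul 0, Fatima 65, Marcus 69.
Rahul is ranked last by the fewest voters, so Rahul wins.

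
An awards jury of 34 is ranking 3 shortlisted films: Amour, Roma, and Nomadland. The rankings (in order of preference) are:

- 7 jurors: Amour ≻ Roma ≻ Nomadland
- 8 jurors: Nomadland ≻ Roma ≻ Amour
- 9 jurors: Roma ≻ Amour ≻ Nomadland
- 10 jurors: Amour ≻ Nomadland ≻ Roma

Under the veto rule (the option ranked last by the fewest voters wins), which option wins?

Last-place votes: Amour 8, Roma 10, Nomadland 16.
Amour is ranked last by the fewest voters, so Amour wins.

Amour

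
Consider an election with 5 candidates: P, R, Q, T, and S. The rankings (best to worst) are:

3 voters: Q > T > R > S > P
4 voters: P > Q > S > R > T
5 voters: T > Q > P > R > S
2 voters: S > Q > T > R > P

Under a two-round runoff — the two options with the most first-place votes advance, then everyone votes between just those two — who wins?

Round 1 first-place votes: P 4, R 0, Q 3, T 5, S 2.
T and P advance.
Runoff: T is preferred to P by 10 voters; P by 4.
T wins the runoff.

T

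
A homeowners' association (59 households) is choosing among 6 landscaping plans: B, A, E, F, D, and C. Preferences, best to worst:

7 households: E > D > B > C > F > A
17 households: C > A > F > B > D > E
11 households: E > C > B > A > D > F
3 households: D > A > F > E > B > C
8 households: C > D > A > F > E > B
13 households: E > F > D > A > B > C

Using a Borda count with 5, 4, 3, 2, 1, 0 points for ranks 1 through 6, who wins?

B: 7·3 + 17·2 + 11·3 + 3·1 + 8·0 + 13·1 = 104
A: 7·0 + 17·4 + 11·2 + 3·4 + 8·3 + 13·2 = 152
E: 7·5 + 17·0 + 11·5 + 3·2 + 8·1 + 13·5 = 169
F: 7·1 + 17·3 + 11·0 + 3·3 + 8·2 + 13·4 = 135
D: 7·4 + 17·1 + 11·1 + 3·5 + 8·4 + 13·3 = 142
C: 7·2 + 17·5 + 11·4 + 3·0 + 8·5 + 13·0 = 183
C has the highest Borda score (183).

C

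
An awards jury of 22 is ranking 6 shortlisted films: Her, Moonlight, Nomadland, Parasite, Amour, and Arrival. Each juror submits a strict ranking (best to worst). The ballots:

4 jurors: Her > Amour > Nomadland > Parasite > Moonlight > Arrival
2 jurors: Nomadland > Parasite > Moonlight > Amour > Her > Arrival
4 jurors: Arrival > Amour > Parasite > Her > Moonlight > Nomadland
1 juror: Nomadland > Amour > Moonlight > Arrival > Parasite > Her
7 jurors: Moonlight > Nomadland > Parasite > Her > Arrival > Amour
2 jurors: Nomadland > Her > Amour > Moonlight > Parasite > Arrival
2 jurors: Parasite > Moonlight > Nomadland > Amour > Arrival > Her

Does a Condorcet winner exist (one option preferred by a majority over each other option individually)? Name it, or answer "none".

none

Checking pairwise contests:
Moonlight beats Her 12–10.
Parasite beats Moonlight 12–10.
Moonlight beats Nomadland 13–9.
Nomadland beats Parasite 16–6.
Her beats Amour 13–9.
Her beats Arrival 15–7.
Every option loses at least one head-to-head, so there is no Condorcet winner.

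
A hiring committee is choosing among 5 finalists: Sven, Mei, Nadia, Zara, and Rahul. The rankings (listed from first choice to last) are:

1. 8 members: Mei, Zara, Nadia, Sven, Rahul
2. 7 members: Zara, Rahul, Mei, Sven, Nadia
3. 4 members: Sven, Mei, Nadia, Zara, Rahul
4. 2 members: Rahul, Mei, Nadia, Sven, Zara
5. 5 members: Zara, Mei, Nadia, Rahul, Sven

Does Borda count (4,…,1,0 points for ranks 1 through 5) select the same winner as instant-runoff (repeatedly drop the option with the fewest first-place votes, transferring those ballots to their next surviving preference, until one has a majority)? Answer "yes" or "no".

yes

Borda — scores: Sven 33, Mei 79, Nadia 38, Zara 76, Rahul 34. Winner: Mei.
Instant-runoff — R1 Sven 4, Mei 8, Nadia 0, Zara 12, Rahul 2 (Nadia out); R2 Sven 4, Mei 8, Zara 12, Rahul 2 (Rahul out); R3 Sven 4, Mei 10, Zara 12 (Sven out); R4 Mei 14, Zara 12 (Mei winner). Winner: Mei.
The two methods agree.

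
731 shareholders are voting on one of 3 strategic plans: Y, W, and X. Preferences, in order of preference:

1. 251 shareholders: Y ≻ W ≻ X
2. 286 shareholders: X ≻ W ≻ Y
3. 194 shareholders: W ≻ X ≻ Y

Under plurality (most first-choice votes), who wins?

X

First-place votes: Y 251, W 194, X 286.
X has the most first-place votes.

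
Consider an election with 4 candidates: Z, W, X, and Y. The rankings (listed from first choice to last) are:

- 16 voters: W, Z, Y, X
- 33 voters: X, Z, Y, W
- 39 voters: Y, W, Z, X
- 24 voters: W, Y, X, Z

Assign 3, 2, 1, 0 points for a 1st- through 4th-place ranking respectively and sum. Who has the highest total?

Y

Z: 16·2 + 33·2 + 39·1 + 24·0 = 137
W: 16·3 + 33·0 + 39·2 + 24·3 = 198
X: 16·0 + 33·3 + 39·0 + 24·1 = 123
Y: 16·1 + 33·1 + 39·3 + 24·2 = 214
Y has the highest Borda score (214).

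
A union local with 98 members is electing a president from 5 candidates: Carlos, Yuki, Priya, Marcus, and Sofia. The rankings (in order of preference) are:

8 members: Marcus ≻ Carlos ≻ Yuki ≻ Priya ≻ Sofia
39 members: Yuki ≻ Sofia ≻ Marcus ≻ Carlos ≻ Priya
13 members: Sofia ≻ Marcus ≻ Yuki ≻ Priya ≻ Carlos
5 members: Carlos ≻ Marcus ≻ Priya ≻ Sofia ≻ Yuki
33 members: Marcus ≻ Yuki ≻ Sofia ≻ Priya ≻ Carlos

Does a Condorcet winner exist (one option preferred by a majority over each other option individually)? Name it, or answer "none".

none

Checking pairwise contests:
Yuki beats Carlos 85–13.
Marcus beats Yuki 59–39.
Carlos beats Priya 52–46.
Sofia beats Marcus 52–46.
Yuki beats Sofia 80–18.
Every option loses at least one head-to-head, so there is no Condorcet winner.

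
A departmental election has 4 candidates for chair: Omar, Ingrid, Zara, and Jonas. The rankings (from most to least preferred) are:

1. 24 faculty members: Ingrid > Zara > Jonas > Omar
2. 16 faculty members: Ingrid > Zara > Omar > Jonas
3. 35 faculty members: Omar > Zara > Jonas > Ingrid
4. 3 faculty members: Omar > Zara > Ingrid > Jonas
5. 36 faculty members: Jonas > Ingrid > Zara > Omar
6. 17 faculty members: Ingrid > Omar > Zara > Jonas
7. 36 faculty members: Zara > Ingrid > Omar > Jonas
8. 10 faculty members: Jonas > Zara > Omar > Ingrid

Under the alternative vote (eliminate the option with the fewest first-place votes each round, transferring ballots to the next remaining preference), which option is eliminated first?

Round 1: Omar 38, Ingrid 57, Zara 36, Jonas 46. Eliminate Zara.

Zara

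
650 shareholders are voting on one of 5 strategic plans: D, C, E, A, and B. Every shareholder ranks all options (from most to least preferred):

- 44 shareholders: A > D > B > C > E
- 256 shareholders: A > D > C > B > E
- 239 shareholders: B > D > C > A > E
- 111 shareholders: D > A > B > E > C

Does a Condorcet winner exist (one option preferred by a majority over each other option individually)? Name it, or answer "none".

D

D vs C: 650–0 for D.
D vs E: 650–0 for D.
D vs A: 350–300 for D.
D vs B: 411–239 for D.
D beats every other option head-to-head.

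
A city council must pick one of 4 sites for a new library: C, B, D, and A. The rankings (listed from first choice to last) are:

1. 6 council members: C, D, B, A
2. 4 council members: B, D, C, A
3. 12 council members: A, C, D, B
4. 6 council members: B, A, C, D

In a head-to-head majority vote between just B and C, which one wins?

C

Voters preferring B to C: 10; preferring C to B: 18.
C wins the head-to-head.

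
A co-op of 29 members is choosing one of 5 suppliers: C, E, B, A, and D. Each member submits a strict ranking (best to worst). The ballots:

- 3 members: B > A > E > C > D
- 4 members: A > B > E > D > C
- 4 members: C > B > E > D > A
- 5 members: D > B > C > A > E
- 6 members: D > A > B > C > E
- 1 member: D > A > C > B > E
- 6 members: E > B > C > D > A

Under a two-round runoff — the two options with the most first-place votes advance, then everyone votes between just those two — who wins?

E

Round 1 first-place votes: C 4, E 6, B 3, A 4, D 12.
D and E advance.
Runoff: D is preferred to E by 12 voters; E by 17.
E wins the runoff.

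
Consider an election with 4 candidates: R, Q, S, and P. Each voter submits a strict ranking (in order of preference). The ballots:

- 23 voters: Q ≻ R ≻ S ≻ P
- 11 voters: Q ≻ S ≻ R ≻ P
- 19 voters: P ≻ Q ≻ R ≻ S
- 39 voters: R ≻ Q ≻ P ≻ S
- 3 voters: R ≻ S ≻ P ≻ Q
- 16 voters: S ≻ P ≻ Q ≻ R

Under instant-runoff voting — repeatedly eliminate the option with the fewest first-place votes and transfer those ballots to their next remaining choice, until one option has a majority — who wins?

R

Round 1: R 42, Q 34, S 16, P 19. Eliminate S.
Round 2: R 42, Q 34, P 35. Eliminate Q.
Round 3: R 76, P 35. R has a majority.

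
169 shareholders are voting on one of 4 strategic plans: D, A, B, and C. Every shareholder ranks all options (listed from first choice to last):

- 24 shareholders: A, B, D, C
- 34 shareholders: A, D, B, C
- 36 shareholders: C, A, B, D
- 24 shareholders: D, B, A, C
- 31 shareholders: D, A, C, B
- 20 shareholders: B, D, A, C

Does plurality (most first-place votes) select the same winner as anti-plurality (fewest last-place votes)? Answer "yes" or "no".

yes

Plurality — first-place votes: D 55, A 58, B 20, C 36. Winner: A.
Anti-plurality — last-place votes: D 36, A 0, B 31, C 102. Winner: A.
The two methods agree.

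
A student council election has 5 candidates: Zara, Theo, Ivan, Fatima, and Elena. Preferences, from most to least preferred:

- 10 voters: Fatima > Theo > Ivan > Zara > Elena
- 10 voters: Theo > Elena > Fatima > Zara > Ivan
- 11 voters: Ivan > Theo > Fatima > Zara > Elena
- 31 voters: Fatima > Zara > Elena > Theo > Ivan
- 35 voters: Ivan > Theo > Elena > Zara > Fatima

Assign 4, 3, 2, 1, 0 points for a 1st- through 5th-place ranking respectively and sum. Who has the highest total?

Theo

Zara: 10·1 + 10·1 + 11·1 + 31·3 + 35·1 = 159
Theo: 10·3 + 10·4 + 11·3 + 31·1 + 35·3 = 239
Ivan: 10·2 + 10·0 + 11·4 + 31·0 + 35·4 = 204
Fatima: 10·4 + 10·2 + 11·2 + 31·4 + 35·0 = 206
Elena: 10·0 + 10·3 + 11·0 + 31·2 + 35·2 = 162
Theo has the highest Borda score (239).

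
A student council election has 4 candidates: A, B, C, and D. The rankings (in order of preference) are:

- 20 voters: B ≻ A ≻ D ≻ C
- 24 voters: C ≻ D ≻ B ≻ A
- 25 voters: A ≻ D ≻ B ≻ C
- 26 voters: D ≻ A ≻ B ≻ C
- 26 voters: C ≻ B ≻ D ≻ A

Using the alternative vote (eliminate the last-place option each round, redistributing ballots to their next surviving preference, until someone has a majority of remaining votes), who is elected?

Round 1: A 25, B 20, C 50, D 26. Eliminate B.
Round 2: A 45, C 50, D 26. Eliminate D.
Round 3: A 71, C 50. A has a majority.

A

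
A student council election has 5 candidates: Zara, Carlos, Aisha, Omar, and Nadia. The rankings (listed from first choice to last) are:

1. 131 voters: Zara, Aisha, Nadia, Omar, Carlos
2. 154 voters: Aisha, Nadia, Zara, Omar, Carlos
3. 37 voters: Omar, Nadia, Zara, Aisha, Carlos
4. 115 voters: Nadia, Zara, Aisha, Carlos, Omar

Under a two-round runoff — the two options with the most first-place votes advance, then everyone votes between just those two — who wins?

Round 1 first-place votes: Zara 131, Carlos 0, Aisha 154, Omar 37, Nadia 115.
Aisha and Zara advance.
Runoff: Aisha is preferred to Zara by 154 voters; Zara by 283.
Zara wins the runoff.

Zara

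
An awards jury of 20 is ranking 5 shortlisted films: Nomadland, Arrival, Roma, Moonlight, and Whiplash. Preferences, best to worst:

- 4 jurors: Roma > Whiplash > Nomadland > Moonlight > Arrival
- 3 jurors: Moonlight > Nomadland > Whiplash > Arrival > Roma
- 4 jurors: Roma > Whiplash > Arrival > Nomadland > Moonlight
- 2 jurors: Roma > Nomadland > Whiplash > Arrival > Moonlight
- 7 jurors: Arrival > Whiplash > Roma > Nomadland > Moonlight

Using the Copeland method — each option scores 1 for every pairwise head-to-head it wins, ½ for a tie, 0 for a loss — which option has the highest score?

Whiplash

Nomadland: beats Moonlight; loses to Arrival, Roma, and Whiplash → score 1.
Arrival: beats Nomadland and Moonlight; ties Roma; loses to Whiplash → score 2.5.
Roma: beats Nomadland and Moonlight; ties Arrival and Whiplash → score 3.
Moonlight: loses to Nomadland, Arrival, Roma, and Whiplash → score 0.
Whiplash: beats Nomadland, Arrival, and Moonlight; ties Roma → score 3.5.
Whiplash has the best pairwise record.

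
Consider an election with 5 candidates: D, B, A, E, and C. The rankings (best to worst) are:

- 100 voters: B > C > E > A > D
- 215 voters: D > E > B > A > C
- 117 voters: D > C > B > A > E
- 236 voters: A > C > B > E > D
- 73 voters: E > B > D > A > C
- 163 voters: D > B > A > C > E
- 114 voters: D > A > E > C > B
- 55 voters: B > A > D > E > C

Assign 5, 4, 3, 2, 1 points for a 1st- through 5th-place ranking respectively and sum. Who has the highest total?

D

D: 100·1 + 215·5 + 117·5 + 236·1 + 73·3 + 163·5 + 114·5 + 55·3 = 3765
B: 100·5 + 215·3 + 117·3 + 236·3 + 73·4 + 163·4 + 114·1 + 55·5 = 3537
A: 100·2 + 215·2 + 117·2 + 236·5 + 73·2 + 163·3 + 114·4 + 55·4 = 3355
E: 100·3 + 215·4 + 117·1 + 236·2 + 73·5 + 163·1 + 114·3 + 55·2 = 2729
C: 100·4 + 215·1 + 117·4 + 236·4 + 73·1 + 163·2 + 114·2 + 55·1 = 2709
D has the highest Borda score (3765).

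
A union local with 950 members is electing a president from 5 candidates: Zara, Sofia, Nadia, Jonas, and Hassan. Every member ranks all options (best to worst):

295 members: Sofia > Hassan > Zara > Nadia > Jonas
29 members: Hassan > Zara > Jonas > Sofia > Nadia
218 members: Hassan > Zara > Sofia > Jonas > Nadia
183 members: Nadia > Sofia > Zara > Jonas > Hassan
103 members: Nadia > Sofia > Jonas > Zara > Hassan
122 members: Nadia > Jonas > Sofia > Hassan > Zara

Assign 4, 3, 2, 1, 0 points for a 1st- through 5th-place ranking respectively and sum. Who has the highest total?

Zara: 295·2 + 29·3 + 218·3 + 183·2 + 103·1 + 122·0 = 1800
Sofia: 295·4 + 29·1 + 218·2 + 183·3 + 103·3 + 122·2 = 2747
Nadia: 295·1 + 29·0 + 218·0 + 183·4 + 103·4 + 122·4 = 1927
Jonas: 295·0 + 29·2 + 218·1 + 183·1 + 103·2 + 122·3 = 1031
Hassan: 295·3 + 29·4 + 218·4 + 183·0 + 103·0 + 122·1 = 1995
Sofia has the highest Borda score (2747).

Sofia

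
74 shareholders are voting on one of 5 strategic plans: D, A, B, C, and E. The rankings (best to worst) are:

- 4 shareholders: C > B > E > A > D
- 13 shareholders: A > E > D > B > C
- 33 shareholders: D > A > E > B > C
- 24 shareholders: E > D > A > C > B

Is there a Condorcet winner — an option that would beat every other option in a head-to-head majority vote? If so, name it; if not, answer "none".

Checking pairwise contests:
E beats D 41–33.
D beats A 57–17.
D beats B 70–4.
D beats C 70–4.
A beats E 46–28.
Every option loses at least one head-to-head, so there is no Condorcet winner.

none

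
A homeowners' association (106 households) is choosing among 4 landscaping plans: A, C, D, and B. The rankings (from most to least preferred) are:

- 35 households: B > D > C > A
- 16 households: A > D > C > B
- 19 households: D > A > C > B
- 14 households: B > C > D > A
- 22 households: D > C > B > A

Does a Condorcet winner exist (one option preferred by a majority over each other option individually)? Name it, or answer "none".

D vs A: 90–16 for D.
D vs C: 92–14 for D.
D vs B: 57–49 for D.
D beats every other option head-to-head.

D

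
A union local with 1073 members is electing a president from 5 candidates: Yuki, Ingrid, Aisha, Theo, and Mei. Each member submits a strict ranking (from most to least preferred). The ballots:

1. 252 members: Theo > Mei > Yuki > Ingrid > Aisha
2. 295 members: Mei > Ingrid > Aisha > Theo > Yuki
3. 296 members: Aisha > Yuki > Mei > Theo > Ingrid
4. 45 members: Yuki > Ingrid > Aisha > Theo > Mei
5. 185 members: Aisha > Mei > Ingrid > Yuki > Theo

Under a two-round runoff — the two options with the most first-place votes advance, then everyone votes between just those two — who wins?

Mei

Round 1 first-place votes: Yuki 45, Ingrid 0, Aisha 481, Theo 252, Mei 295.
Aisha and Mei advance.
Runoff: Aisha is preferred to Mei by 526 voters; Mei by 547.
Mei wins the runoff.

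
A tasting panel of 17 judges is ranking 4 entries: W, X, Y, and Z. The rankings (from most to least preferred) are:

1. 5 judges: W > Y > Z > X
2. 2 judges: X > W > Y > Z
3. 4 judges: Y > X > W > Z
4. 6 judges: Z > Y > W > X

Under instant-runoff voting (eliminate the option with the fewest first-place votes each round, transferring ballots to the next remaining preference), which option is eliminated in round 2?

Round 1: W 5, X 2, Y 4, Z 6. Eliminate X.
Round 2: W 7, Y 4, Z 6. Eliminate Y.

Y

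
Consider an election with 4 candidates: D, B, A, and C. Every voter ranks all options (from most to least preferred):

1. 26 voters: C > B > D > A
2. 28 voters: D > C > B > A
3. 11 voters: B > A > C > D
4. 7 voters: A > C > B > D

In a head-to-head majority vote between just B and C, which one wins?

Voters preferring B to C: 11; preferring C to B: 61.
C wins the head-to-head.

C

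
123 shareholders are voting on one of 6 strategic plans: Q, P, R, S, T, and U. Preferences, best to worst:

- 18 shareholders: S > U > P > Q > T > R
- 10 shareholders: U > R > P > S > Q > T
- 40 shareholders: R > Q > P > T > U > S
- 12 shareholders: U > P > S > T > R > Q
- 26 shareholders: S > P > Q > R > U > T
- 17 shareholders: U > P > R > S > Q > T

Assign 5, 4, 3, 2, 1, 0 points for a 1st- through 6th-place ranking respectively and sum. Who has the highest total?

Q: 18·2 + 10·1 + 40·4 + 12·0 + 26·3 + 17·1 = 301
P: 18·3 + 10·3 + 40·3 + 12·4 + 26·4 + 17·4 = 424
R: 18·0 + 10·4 + 40·5 + 12·1 + 26·2 + 17·3 = 355
S: 18·5 + 10·2 + 40·0 + 12·3 + 26·5 + 17·2 = 310
T: 18·1 + 10·0 + 40·2 + 12·2 + 26·0 + 17·0 = 122
U: 18·4 + 10·5 + 40·1 + 12·5 + 26·1 + 17·5 = 333
P has the highest Borda score (424).

P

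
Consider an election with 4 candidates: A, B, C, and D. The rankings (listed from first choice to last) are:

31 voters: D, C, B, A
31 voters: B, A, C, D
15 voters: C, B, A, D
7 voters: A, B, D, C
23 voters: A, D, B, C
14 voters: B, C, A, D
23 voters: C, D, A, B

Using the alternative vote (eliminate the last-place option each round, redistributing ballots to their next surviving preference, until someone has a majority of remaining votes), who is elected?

Round 1: A 30, B 45, C 38, D 31. Eliminate A.
Round 2: B 52, C 38, D 54. Eliminate C.
Round 3: B 67, D 77. D has a majority.

D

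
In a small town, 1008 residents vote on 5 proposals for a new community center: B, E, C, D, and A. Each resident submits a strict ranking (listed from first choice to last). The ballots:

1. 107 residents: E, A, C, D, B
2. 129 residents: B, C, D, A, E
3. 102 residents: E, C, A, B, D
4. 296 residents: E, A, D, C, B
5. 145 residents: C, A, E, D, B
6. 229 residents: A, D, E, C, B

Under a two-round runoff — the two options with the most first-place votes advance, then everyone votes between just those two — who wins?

Round 1 first-place votes: B 129, E 505, C 145, D 0, A 229.
E and A advance.
Runoff: E is preferred to A by 505 voters; A by 503.
E wins the runoff.

E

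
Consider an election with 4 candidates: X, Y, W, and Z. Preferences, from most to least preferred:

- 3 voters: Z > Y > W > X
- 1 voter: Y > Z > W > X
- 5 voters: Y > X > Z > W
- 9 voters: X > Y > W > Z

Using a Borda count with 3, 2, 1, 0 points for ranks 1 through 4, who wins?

X: 3·0 + 1·0 + 5·2 + 9·3 = 37
Y: 3·2 + 1·3 + 5·3 + 9·2 = 42
W: 3·1 + 1·1 + 5·0 + 9·1 = 13
Z: 3·3 + 1·2 + 5·1 + 9·0 = 16
Y has the highest Borda score (42).

Y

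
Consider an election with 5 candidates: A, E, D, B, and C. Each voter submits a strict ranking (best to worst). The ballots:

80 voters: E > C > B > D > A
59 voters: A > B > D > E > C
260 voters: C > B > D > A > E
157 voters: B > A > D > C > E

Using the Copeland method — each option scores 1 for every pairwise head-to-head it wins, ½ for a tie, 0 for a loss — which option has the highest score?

C

A: beats E; loses to D, B, and C → score 1.
E: loses to A, D, B, and C → score 0.
D: beats A and E; loses to B and C → score 2.
B: beats A, E, and D; loses to C → score 3.
C: beats A, E, D, and B → score 4.
C has the best pairwise record.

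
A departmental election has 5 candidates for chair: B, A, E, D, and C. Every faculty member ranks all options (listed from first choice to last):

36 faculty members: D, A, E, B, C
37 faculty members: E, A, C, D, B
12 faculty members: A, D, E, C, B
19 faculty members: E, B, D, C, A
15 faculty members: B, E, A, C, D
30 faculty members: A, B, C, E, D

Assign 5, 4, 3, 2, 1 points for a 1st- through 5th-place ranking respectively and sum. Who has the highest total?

A

B: 36·2 + 37·1 + 12·1 + 19·4 + 15·5 + 30·4 = 392
A: 36·4 + 37·4 + 12·5 + 19·1 + 15·3 + 30·5 = 566
E: 36·3 + 37·5 + 12·3 + 19·5 + 15·4 + 30·2 = 544
D: 36·5 + 37·2 + 12·4 + 19·3 + 15·1 + 30·1 = 404
C: 36·1 + 37·3 + 12·2 + 19·2 + 15·2 + 30·3 = 329
A has the highest Borda score (566).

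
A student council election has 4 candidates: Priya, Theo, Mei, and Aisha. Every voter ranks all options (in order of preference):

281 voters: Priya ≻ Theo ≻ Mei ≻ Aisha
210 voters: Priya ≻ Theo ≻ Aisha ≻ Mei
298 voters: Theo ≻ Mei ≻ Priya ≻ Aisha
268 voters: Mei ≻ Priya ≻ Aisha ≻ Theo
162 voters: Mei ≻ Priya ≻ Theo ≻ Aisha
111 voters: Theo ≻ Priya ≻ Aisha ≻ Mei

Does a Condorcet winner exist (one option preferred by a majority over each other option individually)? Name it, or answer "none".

Checking pairwise contests:
Mei beats Priya 728–602.
Priya beats Theo 921–409.
Theo beats Mei 900–430.
Priya beats Aisha 1330–0.
Every option loses at least one head-to-head, so there is no Condorcet winner.

none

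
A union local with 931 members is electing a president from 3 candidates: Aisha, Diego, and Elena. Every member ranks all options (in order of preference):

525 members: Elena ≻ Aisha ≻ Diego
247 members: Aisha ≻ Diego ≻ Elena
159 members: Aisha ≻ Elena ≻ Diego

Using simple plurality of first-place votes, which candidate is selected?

Elena

First-place votes: Aisha 406, Diego 0, Elena 525.
Elena has the most first-place votes.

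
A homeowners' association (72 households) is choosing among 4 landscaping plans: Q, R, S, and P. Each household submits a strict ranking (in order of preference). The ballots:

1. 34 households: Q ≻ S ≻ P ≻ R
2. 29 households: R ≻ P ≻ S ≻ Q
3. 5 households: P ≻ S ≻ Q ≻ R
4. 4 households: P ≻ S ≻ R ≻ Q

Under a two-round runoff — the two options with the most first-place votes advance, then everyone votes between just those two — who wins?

Round 1 first-place votes: Q 34, R 29, S 0, P 9.
Q and R advance.
Runoff: Q is preferred to R by 39 voters; R by 33.
Q wins the runoff.

Q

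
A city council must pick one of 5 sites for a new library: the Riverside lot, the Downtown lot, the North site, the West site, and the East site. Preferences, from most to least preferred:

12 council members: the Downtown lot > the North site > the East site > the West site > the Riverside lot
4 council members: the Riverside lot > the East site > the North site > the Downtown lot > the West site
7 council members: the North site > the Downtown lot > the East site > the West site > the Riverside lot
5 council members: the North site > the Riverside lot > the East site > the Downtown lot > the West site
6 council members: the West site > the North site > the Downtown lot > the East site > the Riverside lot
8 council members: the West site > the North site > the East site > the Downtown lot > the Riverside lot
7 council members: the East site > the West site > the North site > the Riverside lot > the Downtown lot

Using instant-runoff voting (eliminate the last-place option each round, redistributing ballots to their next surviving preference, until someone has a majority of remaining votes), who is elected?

the North site

Round 1: the Riverside lot 4, the Downtown lot 12, the North site 12, the West site 14, the East site 7. Eliminate the Riverside lot.
Round 2: the Downtown lot 12, the North site 12, the West site 14, the East site 11. Eliminate the East site.
Round 3: the Downtown lot 12, the North site 16, the West site 21. Eliminate the Downtown lot.
Round 4: the North site 28, the West site 21. The North site has a majority.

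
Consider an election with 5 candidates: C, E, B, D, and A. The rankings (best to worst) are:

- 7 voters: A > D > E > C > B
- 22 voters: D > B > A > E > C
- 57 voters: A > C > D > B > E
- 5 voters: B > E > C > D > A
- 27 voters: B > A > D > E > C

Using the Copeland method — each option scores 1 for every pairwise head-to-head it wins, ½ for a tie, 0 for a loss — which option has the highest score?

C: beats B and D; loses to E and A → score 2.
E: beats C; loses to B, D, and A → score 1.
B: beats E; loses to C, D, and A → score 1.
D: beats E and B; loses to C and A → score 2.
A: beats C, E, B, and D → score 4.
A has the best pairwise record.

A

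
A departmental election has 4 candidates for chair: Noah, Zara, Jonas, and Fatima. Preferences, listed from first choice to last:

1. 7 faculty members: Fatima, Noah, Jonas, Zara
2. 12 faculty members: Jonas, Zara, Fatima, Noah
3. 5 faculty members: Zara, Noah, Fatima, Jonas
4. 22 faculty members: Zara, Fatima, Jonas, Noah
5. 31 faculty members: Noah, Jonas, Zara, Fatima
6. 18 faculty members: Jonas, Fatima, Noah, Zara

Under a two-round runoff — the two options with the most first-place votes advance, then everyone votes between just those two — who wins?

Round 1 first-place votes: Noah 31, Zara 27, Jonas 30, Fatima 7.
Noah and Jonas advance.
Runoff: Noah is preferred to Jonas by 43 voters; Jonas by 52.
Jonas wins the runoff.

Jonas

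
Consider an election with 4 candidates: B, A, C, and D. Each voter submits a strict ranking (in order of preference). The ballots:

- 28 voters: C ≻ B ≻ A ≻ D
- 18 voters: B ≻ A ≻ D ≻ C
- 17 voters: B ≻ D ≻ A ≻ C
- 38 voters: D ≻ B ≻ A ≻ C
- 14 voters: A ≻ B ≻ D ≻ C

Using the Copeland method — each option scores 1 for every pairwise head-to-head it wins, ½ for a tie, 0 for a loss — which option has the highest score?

B

B: beats A, C, and D → score 3.
A: beats C and D; loses to B → score 2.
C: loses to B, A, and D → score 0.
D: beats C; loses to B and A → score 1.
B has the best pairwise record.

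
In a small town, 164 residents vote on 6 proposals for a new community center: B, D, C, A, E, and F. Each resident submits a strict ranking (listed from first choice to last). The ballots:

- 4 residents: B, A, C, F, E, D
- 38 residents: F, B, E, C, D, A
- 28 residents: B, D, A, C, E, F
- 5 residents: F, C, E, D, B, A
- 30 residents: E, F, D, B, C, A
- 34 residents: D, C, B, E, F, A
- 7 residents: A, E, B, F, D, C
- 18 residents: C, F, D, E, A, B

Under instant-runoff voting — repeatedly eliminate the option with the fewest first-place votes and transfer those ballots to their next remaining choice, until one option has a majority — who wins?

F

Round 1: B 32, D 34, C 18, A 7, E 30, F 43. Eliminate A.
Round 2: B 32, D 34, C 18, E 37, F 43. Eliminate C.
Round 3: B 32, D 34, E 37, F 61. Eliminate B.
Round 4: D 62, E 37, F 65. Eliminate E.
Round 5: D 62, F 102. F has a majority.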